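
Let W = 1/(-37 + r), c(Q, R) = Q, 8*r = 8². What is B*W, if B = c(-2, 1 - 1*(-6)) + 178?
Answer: -176/29 ≈ -6.0690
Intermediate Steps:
r = 8 (r = (⅛)*8² = (⅛)*64 = 8)
W = -1/29 (W = 1/(-37 + 8) = 1/(-29) = -1/29 ≈ -0.034483)
B = 176 (B = -2 + 178 = 176)
B*W = 176*(-1/29) = -176/29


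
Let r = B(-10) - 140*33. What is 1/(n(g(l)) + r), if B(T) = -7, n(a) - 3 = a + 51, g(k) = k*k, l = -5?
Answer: -1/4548 ≈ -0.00021988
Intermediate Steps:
g(k) = k²
n(a) = 54 + a (n(a) = 3 + (a + 51) = 3 + (51 + a) = 54 + a)
r = -4627 (r = -7 - 140*33 = -7 - 4620 = -4627)
1/(n(g(l)) + r) = 1/((54 + (-5)²) - 4627) = 1/((54 + 25) - 4627) = 1/(79 - 4627) = 1/(-4548) = -1/4548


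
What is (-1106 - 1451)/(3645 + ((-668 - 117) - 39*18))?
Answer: -2557/2158 ≈ -1.1849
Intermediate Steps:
(-1106 - 1451)/(3645 + ((-668 - 117) - 39*18)) = -2557/(3645 + (-785 - 702)) = -2557/(3645 - 1487) = -2557/2158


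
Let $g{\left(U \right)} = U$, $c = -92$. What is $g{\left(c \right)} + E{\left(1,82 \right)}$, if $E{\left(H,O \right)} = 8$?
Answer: $-84$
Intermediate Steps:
$g{\left(c \right)} + E{\left(1,82 \right)} = -92 + 8 = -84$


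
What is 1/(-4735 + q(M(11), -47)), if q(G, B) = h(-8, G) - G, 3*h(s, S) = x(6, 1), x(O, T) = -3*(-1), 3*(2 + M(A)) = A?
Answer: -3/14207 ≈ -0.00021116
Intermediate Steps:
M(A) = -2 + A/3
x(O, T) = 3
h(s, S) = 1 (h(s, S) = (⅓)*3 = 1)
q(G, B) = 1 - G
1/(-4735 + q(M(11), -47)) = 1/(-4735 + (1 - (-2 + (⅓)*11))) = 1/(-4735 + (1 - (-2 + 11/3))) = 1/(-4735 + (1 - 1*5/3)) = 1/(-4735 + (1 - 5/3)) = 1/(-4735 - ⅔) = 1/(-14207/3) = -3/14207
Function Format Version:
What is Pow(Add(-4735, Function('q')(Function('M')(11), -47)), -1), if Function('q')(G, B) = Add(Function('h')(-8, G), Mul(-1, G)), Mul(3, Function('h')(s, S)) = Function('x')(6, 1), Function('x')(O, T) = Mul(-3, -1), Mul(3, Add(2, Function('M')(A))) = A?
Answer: Rational(-3, 14207) ≈ -0.00021116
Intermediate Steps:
Function('M')(A) = Add(-2, Mul(Rational(1, 3), A))
Function('x')(O, T) = 3
Function('h')(s, S) = 1 (Function('h')(s, S) = Mul(Rational(1, 3), 3) = 1)
Function('q')(G, B) = Add(1, Mul(-1, G))
Pow(Add(-4735, Function('q')(Function('M')(11), -47)), -1) = Pow(Add(-4735, Add(1, Mul(-1, Add(-2, Mul(Rational(1, 3), 11))))), -1) = Pow(Add(-4735, Add(1, Mul(-1, Add(-2, Rational(11, 3))))), -1) = Pow(Add(-4735, Add(1, Mul(-1, Rational(5, 3)))), -1) = Pow(Add(-4735, Add(1, Rational(-5, 3))), -1) = Pow(Add(-4735, Rational(-2, 3)), -1) = Pow(Rational(-14207, 3), -1) = Rational(-3, 14207)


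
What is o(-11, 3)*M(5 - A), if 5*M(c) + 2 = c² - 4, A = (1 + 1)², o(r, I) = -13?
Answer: 13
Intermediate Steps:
A = 4 (A = 2² = 4)
M(c) = -6/5 + c²/5 (M(c) = -⅖ + (c² - 4)/5 = -⅖ + (-4 + c²)/5 = -⅖ + (-⅘ + c²/5) = -6/5 + c²/5)
o(-11, 3)*M(5 - A) = -13*(-6/5 + (5 - 1*4)²/5) = -13*(-6/5 + (5 - 4)²/5) = -13*(-6/5 + (⅕)*1²) = -13*(-6/5 + (⅕)*1) = -13*(-6/5 + ⅕) = -13*(-1) = 13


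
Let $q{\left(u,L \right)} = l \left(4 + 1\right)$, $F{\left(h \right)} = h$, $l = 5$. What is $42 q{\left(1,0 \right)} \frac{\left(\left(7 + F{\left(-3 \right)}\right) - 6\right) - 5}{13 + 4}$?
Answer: $- \frac{7350}{17} \approx -432.35$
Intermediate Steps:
$q{\left(u,L \right)} = 25$ ($q{\left(u,L \right)} = 5 \left(4 + 1\right) = 5 \cdot 5 = 25$)
$42 q{\left(1,0 \right)} \frac{\left(\left(7 + F{\left(-3 \right)}\right) - 6\right) - 5}{13 + 4} = 42 \cdot 25 \frac{\left(\left(7 - 3\right) - 6\right) - 5}{13 + 4} = 1050 \frac{\left(4 - 6\right) - 5}{17} = 1050 \left(-2 - 5\right) \frac{1}{17} = 1050 \left(\left(-7\right) \frac{1}{17}\right) = 1050 \left(- \frac{7}{17}\right) = - \frac{7350}{17}$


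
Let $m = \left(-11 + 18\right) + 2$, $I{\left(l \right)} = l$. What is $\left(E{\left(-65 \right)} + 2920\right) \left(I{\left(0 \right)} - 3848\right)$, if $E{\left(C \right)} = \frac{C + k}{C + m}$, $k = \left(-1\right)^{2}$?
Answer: $- \frac{78683904}{7} \approx -1.1241 \cdot 10^{7}$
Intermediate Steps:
$m = 9$ ($m = 7 + 2 = 9$)
$k = 1$
$E{\left(C \right)} = \frac{1 + C}{9 + C}$ ($E{\left(C \right)} = \frac{C + 1}{C + 9} = \frac{1 + C}{9 + C}$)
$\left(E{\left(-65 \right)} + 2920\right) \left(I{\left(0 \right)} - 3848\right) = \left(\frac{1 - 65}{9 - 65} + 2920\right) \left(0 - 3848\right) = \left(\frac{1}{-56} \left(-64\right) + 2920\right) \left(0 - 3848\right) = \left(\left(- \frac{1}{56}\right) \left(-64\right) + 2920\right) \left(-3848\right) = \left(\frac{8}{7} + 2920\right) \left(-3848\right) = \frac{20448}{7} \left(-3848\right) = - \frac{78683904}{7}$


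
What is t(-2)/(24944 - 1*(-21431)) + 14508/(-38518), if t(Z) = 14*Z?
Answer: -48134786/127590875 ≈ -0.37726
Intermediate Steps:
t(-2)/(24944 - 1*(-21431)) + 14508/(-38518) = (14*(-2))/(24944 - 1*(-21431)) + 14508/(-38518) = -28/(24944 + 21431) + 14508*(-1/38518) = -28/46375 - 7254/19259 = -28*1/46375 - 7254/19259 = -4/6625 - 7254/19259 = -48134786/127590875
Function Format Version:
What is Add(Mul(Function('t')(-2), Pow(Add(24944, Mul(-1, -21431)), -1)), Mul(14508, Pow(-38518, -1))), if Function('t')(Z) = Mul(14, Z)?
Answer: Rational(-48134786, 127590875) ≈ -0.37726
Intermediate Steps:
Add(Mul(Function('t')(-2), Pow(Add(24944, Mul(-1, -21431)), -1)), Mul(14508, Pow(-38518, -1))) = Add(Mul(Mul(14, -2), Pow(Add(24944, Mul(-1, -21431)), -1)), Mul(14508, Pow(-38518, -1))) = Add(Mul(-28, Pow(Add(24944, 21431), -1)), Mul(14508, Rational(-1, 38518))) = Add(Mul(-28, Pow(46375, -1)), Rational(-7254, 19259)) = Add(Mul(-28, Rational(1, 46375)), Rational(-7254, 19259)) = Add(Rational(-4, 6625), Rational(-7254, 19259)) = Rational(-48134786, 127590875)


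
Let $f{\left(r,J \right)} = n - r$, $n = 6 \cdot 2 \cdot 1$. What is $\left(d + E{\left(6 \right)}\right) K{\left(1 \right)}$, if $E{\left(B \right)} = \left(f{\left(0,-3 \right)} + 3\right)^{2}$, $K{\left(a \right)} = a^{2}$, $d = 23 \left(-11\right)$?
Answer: $-28$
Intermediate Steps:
$d = -253$
$n = 12$ ($n = 12 \cdot 1 = 12$)
$f{\left(r,J \right)} = 12 - r$
$E{\left(B \right)} = 225$ ($E{\left(B \right)} = \left(\left(12 - 0\right) + 3\right)^{2} = \left(\left(12 + 0\right) + 3\right)^{2} = \left(12 + 3\right)^{2} = 15^{2} = 225$)
$\left(d + E{\left(6 \right)}\right) K{\left(1 \right)} = \left(-253 + 225\right) 1^{2} = \left(-28\right) 1 = -28$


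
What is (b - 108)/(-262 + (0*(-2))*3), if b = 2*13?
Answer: 41/131 ≈ 0.31298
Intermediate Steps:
b = 26
(b - 108)/(-262 + (0*(-2))*3) = (26 - 108)/(-262 + (0*(-2))*3) = -82/(-262 + 0*3) = -82/(-262 + 0) = -82/(-262) = -82*(-1/262) = 41/131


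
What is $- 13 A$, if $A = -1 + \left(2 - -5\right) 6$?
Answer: $-533$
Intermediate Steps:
$A = 41$ ($A = -1 + \left(2 + 5\right) 6 = -1 + 7 \cdot 6 = -1 + 42 = 41$)
$- 13 A = \left(-13\right) 41 = -533$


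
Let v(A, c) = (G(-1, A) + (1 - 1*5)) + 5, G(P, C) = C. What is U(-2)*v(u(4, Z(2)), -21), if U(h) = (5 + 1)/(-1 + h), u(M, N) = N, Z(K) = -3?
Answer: 4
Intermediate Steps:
U(h) = 6/(-1 + h)
v(A, c) = 1 + A (v(A, c) = (A + (1 - 1*5)) + 5 = (A + (1 - 5)) + 5 = (A - 4) + 5 = (-4 + A) + 5 = 1 + A)
U(-2)*v(u(4, Z(2)), -21) = (6/(-1 - 2))*(1 - 3) = (6/(-3))*(-2) = (6*(-⅓))*(-2) = -2*(-2) = 4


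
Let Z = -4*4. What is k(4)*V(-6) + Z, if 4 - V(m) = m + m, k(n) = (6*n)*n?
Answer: 1520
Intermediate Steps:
k(n) = 6*n**2
V(m) = 4 - 2*m (V(m) = 4 - (m + m) = 4 - 2*m)
Z = -16
k(4)*V(-6) + Z = (6*4**2)*(4 - 2*(-6)) - 16 = (6*16)*(4 + 12) - 16 = 96*16 - 16 = 1536 - 16 = 1520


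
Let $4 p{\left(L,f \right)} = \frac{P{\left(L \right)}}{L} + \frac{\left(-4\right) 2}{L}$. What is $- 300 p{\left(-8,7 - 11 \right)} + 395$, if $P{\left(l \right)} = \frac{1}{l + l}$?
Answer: $\frac{40885}{128} \approx 319.41$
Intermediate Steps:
$P{\left(l \right)} = \frac{1}{2 l}$
$p{\left(L,f \right)} = - \frac{2}{L} + \frac{1}{8 L^{2}}$ ($p{\left(L,f \right)} = \frac{\frac{\frac{1}{2} \frac{1}{L}}{L} + \frac{\left(-4\right) 2}{L}}{4} = \frac{\frac{1}{2 L^{2}} - \frac{8}{L}}{4} = - \frac{2}{L} + \frac{1}{8 L^{2}}$)
$- 300 p{\left(-8,7 - 11 \right)} + 395 = - 300 \frac{1 - -128}{8 \cdot 64} + 395 = - 300 \cdot \frac{1}{8} \cdot \frac{1}{64} \left(1 + 128\right) + 395 = - 300 \cdot \frac{1}{8} \cdot \frac{1}{64} \cdot 129 + 395 = \left(-300\right) \frac{129}{512} + 395 = - \frac{9675}{128} + 395 = \frac{40885}{128}$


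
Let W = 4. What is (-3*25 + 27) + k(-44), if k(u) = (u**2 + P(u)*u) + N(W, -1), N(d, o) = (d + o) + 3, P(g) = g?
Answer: 3830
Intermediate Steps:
N(d, o) = 3 + d + o
k(u) = 6 + 2*u**2 (k(u) = (u**2 + u*u) + (3 + 4 - 1) = (u**2 + u**2) + 6 = 2*u**2 + 6 = 6 + 2*u**2)
(-3*25 + 27) + k(-44) = (-3*25 + 27) + (6 + 2*(-44)**2) = (-75 + 27) + (6 + 2*1936) = -48 + (6 + 3872) = -48 + 3878 = 3830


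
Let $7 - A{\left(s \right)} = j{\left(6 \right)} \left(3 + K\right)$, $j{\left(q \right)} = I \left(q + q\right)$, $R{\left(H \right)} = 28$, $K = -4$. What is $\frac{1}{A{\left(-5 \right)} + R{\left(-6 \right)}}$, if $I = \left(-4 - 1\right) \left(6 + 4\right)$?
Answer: $- \frac{1}{565} \approx -0.0017699$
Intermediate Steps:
$I = -50$ ($I = \left(-5\right) 10 = -50$)
$j{\left(q \right)} = - 100 q$ ($j{\left(q \right)} = - 50 \left(q + q\right) = - 50 \cdot 2 q = - 100 q$)
$A{\left(s \right)} = -593$ ($A{\left(s \right)} = 7 - \left(-100\right) 6 \left(3 - 4\right) = 7 - \left(-600\right) \left(-1\right) = 7 - 600 = -593$)
$\frac{1}{A{\left(-5 \right)} + R{\left(-6 \right)}} = \frac{1}{-593 + 28} = \frac{1}{-565} = - \frac{1}{565}$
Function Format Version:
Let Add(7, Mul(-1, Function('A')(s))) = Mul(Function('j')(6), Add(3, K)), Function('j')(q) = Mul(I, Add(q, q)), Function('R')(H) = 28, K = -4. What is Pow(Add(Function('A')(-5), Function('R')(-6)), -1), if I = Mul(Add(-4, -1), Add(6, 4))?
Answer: Rational(-1, 565) ≈ -0.0017699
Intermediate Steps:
I = -50 (I = Mul(-5, 10) = -50)
Function('j')(q) = Mul(-100, q) (Function('j')(q) = Mul(-50, Add(q, q)) = Mul(-50, Mul(2, q)) = Mul(-100, q))
Function('A')(s) = -593 (Function('A')(s) = Add(7, Mul(-1, Mul(Mul(-100, 6), Add(3, -4)))) = Add(7, Mul(-1, Mul(-600, -1))) = Add(7, Mul(-1, 600)) = Add(7, -600) = -593)
Pow(Add(Function('A')(-5), Function('R')(-6)), -1) = Pow(Add(-593, 28), -1) = Pow(-565, -1) = Rational(-1, 565)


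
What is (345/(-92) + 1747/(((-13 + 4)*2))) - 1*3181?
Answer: -118145/36 ≈ -3281.8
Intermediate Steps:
(345/(-92) + 1747/(((-13 + 4)*2))) - 1*3181 = (345*(-1/92) + 1747/((-9*2))) - 3181 = (-15/4 + 1747/(-18)) - 3181 = (-15/4 + 1747*(-1/18)) - 3181 = (-15/4 - 1747/18) - 3181 = -3629/36 - 3181 = -118145/36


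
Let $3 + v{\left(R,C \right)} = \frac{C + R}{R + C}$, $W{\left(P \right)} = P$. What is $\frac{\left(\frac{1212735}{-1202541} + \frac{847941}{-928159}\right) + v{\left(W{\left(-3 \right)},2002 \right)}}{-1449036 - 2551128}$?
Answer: $\frac{364799435582}{372065004712777593} \approx 9.8047 \cdot 10^{-7}$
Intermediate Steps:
$v{\left(R,C \right)} = -2$ ($v{\left(R,C \right)} = -3 + \frac{C + R}{R + C} = -3 + \frac{C + R}{C + R} = -3 + 1 = -2$)
$\frac{\left(\frac{1212735}{-1202541} + \frac{847941}{-928159}\right) + v{\left(W{\left(-3 \right)},2002 \right)}}{-1449036 - 2551128} = \frac{\left(\frac{1212735}{-1202541} + \frac{847941}{-928159}\right) - 2}{-1449036 - 2551128} = \frac{\left(1212735 \left(- \frac{1}{1202541}\right) + 847941 \left(- \frac{1}{928159}\right)\right) - 2}{-4000164} = \left(\left(- \frac{404245}{400847} - \frac{847941}{928159}\right) - 2\right) \left(- \frac{1}{4000164}\right) = \left(- \frac{715098240982}{372049750673} - 2\right) \left(- \frac{1}{4000164}\right) = \left(- \frac{1459197742328}{372049750673}\right) \left(- \frac{1}{4000164}\right) = \frac{364799435582}{372065004712777593}$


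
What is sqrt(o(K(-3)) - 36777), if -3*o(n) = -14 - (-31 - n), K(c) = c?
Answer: I*sqrt(331035)/3 ≈ 191.79*I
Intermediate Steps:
o(n) = -17/3 - n/3 (o(n) = -(-14 - (-31 - n))/3 = -(-14 + (31 + n))/3 = -(17 + n)/3 = -17/3 - n/3)
sqrt(o(K(-3)) - 36777) = sqrt((-17/3 - 1/3*(-3)) - 36777) = sqrt((-17/3 + 1) - 36777) = sqrt(-14/3 - 36777) = sqrt(-110345/3) = I*sqrt(331035)/3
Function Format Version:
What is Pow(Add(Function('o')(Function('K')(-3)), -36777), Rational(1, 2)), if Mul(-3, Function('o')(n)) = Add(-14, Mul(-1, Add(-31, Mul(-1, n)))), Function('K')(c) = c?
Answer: Mul(Rational(1, 3), I, Pow(331035, Rational(1, 2))) ≈ Mul(191.79, I)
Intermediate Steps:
Function('o')(n) = Add(Rational(-17, 3), Mul(Rational(-1, 3), n)) (Function('o')(n) = Mul(Rational(-1, 3), Add(-14, Mul(-1, Add(-31, Mul(-1, n))))) = Mul(Rational(-1, 3), Add(-14, Add(31, n))) = Mul(Rational(-1, 3), Add(17, n)) = Add(Rational(-17, 3), Mul(Rational(-1, 3), n)))
Pow(Add(Function('o')(Function('K')(-3)), -36777), Rational(1, 2)) = Pow(Add(Add(Rational(-17, 3), Mul(Rational(-1, 3), -3)), -36777), Rational(1, 2)) = Pow(Add(Add(Rational(-17, 3), 1), -36777), Rational(1, 2)) = Pow(Add(Rational(-14, 3), -36777), Rational(1, 2)) = Pow(Rational(-110345, 3), Rational(1, 2)) = Mul(Rational(1, 3), I, Pow(331035, Rational(1, 2)))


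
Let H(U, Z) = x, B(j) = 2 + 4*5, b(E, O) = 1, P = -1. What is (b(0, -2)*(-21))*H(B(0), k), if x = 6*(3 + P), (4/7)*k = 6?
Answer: -252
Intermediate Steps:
k = 21/2 (k = (7/4)*6 = 21/2 ≈ 10.500)
B(j) = 22 (B(j) = 2 + 20 = 22)
x = 12 (x = 6*(3 - 1) = 6*2 = 12)
H(U, Z) = 12
(b(0, -2)*(-21))*H(B(0), k) = (1*(-21))*12 = -21*12 = -252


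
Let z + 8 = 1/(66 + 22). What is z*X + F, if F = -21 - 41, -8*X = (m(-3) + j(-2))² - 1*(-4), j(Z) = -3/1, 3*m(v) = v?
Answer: -7397/176 ≈ -42.028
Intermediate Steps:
m(v) = v/3
j(Z) = -3 (j(Z) = -3*1 = -3)
z = -703/88 (z = -8 + 1/(66 + 22) = -8 + 1/88 = -703/88 ≈ -7.9886)
X = -5/2 (X = -(((⅓)*(-3) - 3)² - 1*(-4))/8 = -((-1 - 3)² + 4)/8 = -((-4)² + 4)/8 = -(16 + 4)/8 = -⅛*20 = -5/2 ≈ -2.5000)
F = -62
z*X + F = -703/88*(-5/2) - 62 = 3515/176 - 62 = -7397/176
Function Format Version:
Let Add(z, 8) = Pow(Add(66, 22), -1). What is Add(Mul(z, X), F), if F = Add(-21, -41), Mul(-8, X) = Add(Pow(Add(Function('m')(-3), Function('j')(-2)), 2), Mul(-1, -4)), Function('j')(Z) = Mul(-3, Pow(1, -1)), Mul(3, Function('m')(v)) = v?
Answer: Rational(-7397, 176) ≈ -42.028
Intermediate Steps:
Function('m')(v) = Mul(Rational(1, 3), v)
Function('j')(Z) = -3 (Function('j')(Z) = Mul(-3, 1) = -3)
z = Rational(-703, 88) (z = Add(-8, Pow(Add(66, 22), -1)) = Add(-8, Pow(88, -1)) = Add(-8, Rational(1, 88)) = Rational(-703, 88) ≈ -7.9886)
X = Rational(-5, 2) (X = Mul(Rational(-1, 8), Add(Pow(Add(Mul(Rational(1, 3), -3), -3), 2), Mul(-1, -4))) = Mul(Rational(-1, 8), Add(Pow(Add(-1, -3), 2), 4)) = Mul(Rational(-1, 8), Add(Pow(-4, 2), 4)) = Mul(Rational(-1, 8), Add(16, 4)) = Mul(Rational(-1, 8), 20) = Rational(-5, 2) ≈ -2.5000)
F = -62
Add(Mul(z, X), F) = Add(Mul(Rational(-703, 88), Rational(-5, 2)), -62) = Add(Rational(3515, 176), -62) = Rational(-7397, 176)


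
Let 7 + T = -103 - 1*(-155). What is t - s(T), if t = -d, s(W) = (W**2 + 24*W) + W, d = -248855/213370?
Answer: -134373329/42674 ≈ -3148.8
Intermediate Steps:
d = -49771/42674 (d = -248855*1/213370 = -49771/42674 ≈ -1.1663)
T = 45 (T = -7 + (-103 - 1*(-155)) = -7 + (-103 + 155) = -7 + 52 = 45)
s(W) = W**2 + 25*W
t = 49771/42674 (t = -1*(-49771/42674) = 49771/42674 ≈ 1.1663)
t - s(T) = 49771/42674 - 45*(25 + 45) = 49771/42674 - 45*70 = 49771/42674 - 1*3150 = 49771/42674 - 3150 = -134373329/42674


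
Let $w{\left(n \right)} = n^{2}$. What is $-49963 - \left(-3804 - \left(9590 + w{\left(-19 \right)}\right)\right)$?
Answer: $-36208$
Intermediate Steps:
$-49963 - \left(-3804 - \left(9590 + w{\left(-19 \right)}\right)\right) = -49963 - \left(-3804 - \left(9590 + \left(-19\right)^{2}\right)\right) = -49963 - \left(-3804 - \left(9590 + 361\right)\right) = -49963 - \left(-3804 - 9951\right) = -49963 - -13755 = -49963 + 13755 = -36208$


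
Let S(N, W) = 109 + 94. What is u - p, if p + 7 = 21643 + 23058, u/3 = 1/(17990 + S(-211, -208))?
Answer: -813117939/18193 ≈ -44694.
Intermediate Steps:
S(N, W) = 203
u = 3/18193 (u = 3/(17990 + 203) = 3/18193 ≈ 0.00016490)
p = 44694 (p = -7 + (21643 + 23058) = -7 + 44701 = 44694)
u - p = 3/18193 - 1*44694 = 3/18193 - 44694 = -813117939/18193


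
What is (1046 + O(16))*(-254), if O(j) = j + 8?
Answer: -271780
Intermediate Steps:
O(j) = 8 + j
(1046 + O(16))*(-254) = (1046 + (8 + 16))*(-254) = (1046 + 24)*(-254) = 1070*(-254) = -271780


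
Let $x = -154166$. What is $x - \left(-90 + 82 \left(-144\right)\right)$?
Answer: $-142268$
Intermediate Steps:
$x - \left(-90 + 82 \left(-144\right)\right) = -154166 - \left(-90 + 82 \left(-144\right)\right) = -154166 - \left(-90 - 11808\right) = -154166 - -11898 = -154166 + 11898 = -142268$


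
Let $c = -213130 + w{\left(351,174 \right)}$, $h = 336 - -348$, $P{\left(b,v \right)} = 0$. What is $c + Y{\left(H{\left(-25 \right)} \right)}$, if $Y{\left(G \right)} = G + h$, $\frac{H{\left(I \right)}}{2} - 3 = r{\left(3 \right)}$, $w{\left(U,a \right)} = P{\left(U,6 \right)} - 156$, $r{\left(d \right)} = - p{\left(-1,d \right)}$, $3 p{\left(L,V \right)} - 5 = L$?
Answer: $- \frac{637796}{3} \approx -2.126 \cdot 10^{5}$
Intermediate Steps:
$h = 684$ ($h = 336 + 348 = 684$)
$p{\left(L,V \right)} = \frac{5}{3} + \frac{L}{3}$
$r{\left(d \right)} = - \frac{4}{3}$ ($r{\left(d \right)} = - (\frac{5}{3} + \frac{1}{3} \left(-1\right)) = - (\frac{5}{3} - \frac{1}{3}) = \left(-1\right) \frac{4}{3} = - \frac{4}{3}$)
$w{\left(U,a \right)} = -156$ ($w{\left(U,a \right)} = 0 - 156 = -156$)
$H{\left(I \right)} = \frac{10}{3}$ ($H{\left(I \right)} = 6 + 2 \left(- \frac{4}{3}\right) = 6 - \frac{8}{3} = \frac{10}{3}$)
$Y{\left(G \right)} = 684 + G$ ($Y{\left(G \right)} = G + 684 = 684 + G$)
$c = -213286$ ($c = -213130 - 156 = -213286$)
$c + Y{\left(H{\left(-25 \right)} \right)} = -213286 + \left(684 + \frac{10}{3}\right) = -213286 + \frac{2062}{3} = - \frac{637796}{3}$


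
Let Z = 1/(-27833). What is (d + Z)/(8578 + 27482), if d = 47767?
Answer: 132949891/100365798 ≈ 1.3247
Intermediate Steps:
Z = -1/27833 ≈ -3.5929e-5
(d + Z)/(8578 + 27482) = (47767 - 1/27833)/(8578 + 27482) = (1329498910/27833)/36060 = (1329498910/27833)*(1/36060) = 132949891/100365798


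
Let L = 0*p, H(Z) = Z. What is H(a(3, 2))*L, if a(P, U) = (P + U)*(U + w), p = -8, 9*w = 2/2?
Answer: 0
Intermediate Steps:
w = ⅑ (w = (2/2)/9 = (2*(½))/9 = (⅑)*1 = ⅑ ≈ 0.11111)
a(P, U) = (⅑ + U)*(P + U) (a(P, U) = (P + U)*(U + ⅑) = (P + U)*(⅑ + U) = (⅑ + U)*(P + U))
L = 0 (L = 0*(-8) = 0)
H(a(3, 2))*L = (2² + (⅑)*3 + (⅑)*2 + 3*2)*0 = (4 + ⅓ + 2/9 + 6)*0 = (95/9)*0 = 0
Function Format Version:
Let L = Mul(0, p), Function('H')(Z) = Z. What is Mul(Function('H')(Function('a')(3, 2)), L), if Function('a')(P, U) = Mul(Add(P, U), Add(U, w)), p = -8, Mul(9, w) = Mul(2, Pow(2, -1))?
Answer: 0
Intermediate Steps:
w = Rational(1, 9) (w = Mul(Rational(1, 9), Mul(2, Pow(2, -1))) = Mul(Rational(1, 9), Mul(2, Rational(1, 2))) = Mul(Rational(1, 9), 1) = Rational(1, 9) ≈ 0.11111)
Function('a')(P, U) = Mul(Add(Rational(1, 9), U), Add(P, U)) (Function('a')(P, U) = Mul(Add(P, U), Add(U, Rational(1, 9))) = Mul(Add(P, U), Add(Rational(1, 9), U)) = Mul(Add(Rational(1, 9), U), Add(P, U)))
L = 0 (L = Mul(0, -8) = 0)
Mul(Function('H')(Function('a')(3, 2)), L) = Mul(Add(Pow(2, 2), Mul(Rational(1, 9), 3), Mul(Rational(1, 9), 2), Mul(3, 2)), 0) = Mul(Add(4, Rational(1, 3), Rational(2, 9), 6), 0) = Mul(Rational(95, 9), 0) = 0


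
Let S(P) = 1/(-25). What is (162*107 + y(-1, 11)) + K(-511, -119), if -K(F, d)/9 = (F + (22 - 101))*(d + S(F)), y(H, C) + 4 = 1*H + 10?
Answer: -3073817/5 ≈ -6.1476e+5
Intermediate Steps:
S(P) = -1/25
y(H, C) = 6 + H (y(H, C) = -4 + (1*H + 10) = -4 + (H + 10) = -4 + (10 + H) = 6 + H)
K(F, d) = -9*(-79 + F)*(-1/25 + d) (K(F, d) = -9*(F + (22 - 101))*(d - 1/25) = -9*(F - 79)*(-1/25 + d) = -9*(-79 + F)*(-1/25 + d))
(162*107 + y(-1, 11)) + K(-511, -119) = (162*107 + (6 - 1)) + (-711/25 + 711*(-119) + (9/25)*(-511) - 9*(-511)*(-119)) = (17334 + 5) + (-711/25 - 84609 - 4599/25 - 547281) = 17339 - 3160512/5 = -3073817/5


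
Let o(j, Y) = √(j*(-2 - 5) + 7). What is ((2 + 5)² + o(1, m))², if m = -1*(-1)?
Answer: 2401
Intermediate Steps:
m = 1
o(j, Y) = √(7 - 7*j) (o(j, Y) = √(j*(-7) + 7) = √(-7*j + 7) = √(7 - 7*j))
((2 + 5)² + o(1, m))² = ((2 + 5)² + √(7 - 7*1))² = (7² + √(7 - 7))² = (49 + √0)² = (49 + 0)² = 49² = 2401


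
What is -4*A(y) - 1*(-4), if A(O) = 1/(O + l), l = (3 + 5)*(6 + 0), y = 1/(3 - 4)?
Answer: 184/47 ≈ 3.9149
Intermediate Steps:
y = -1 (y = 1/(-1) = -1)
l = 48 (l = 8*6 = 48)
A(O) = 1/(48 + O) (A(O) = 1/(O + 48) = 1/(48 + O))
-4*A(y) - 1*(-4) = -4/(48 - 1) - 1*(-4) = -4/47 + 4 = 184/47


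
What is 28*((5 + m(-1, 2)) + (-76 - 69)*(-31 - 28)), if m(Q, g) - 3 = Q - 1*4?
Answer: 239624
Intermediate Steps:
m(Q, g) = -1 + Q (m(Q, g) = 3 + (Q - 1*4) = 3 + (Q - 4) = 3 + (-4 + Q) = -1 + Q)
28*((5 + m(-1, 2)) + (-76 - 69)*(-31 - 28)) = 28*((5 + (-1 - 1)) + (-76 - 69)*(-31 - 28)) = 28*((5 - 2) - 145*(-59)) = 28*(3 + 8555) = 28*8558 = 239624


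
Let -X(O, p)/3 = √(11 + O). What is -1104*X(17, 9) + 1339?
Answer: 1339 + 6624*√7 ≈ 18864.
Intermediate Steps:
X(O, p) = -3*√(11 + O)
-1104*X(17, 9) + 1339 = -(-3312)*√(11 + 17) + 1339 = -(-3312)*√28 + 1339 = -(-3312)*2*√7 + 1339 = -(-6624)*√7 + 1339 = 6624*√7 + 1339 = 1339 + 6624*√7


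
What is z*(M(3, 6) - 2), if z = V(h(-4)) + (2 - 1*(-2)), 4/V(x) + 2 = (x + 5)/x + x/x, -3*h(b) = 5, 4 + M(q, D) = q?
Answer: -8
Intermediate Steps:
M(q, D) = -4 + q
h(b) = -5/3 (h(b) = -⅓*5 = -5/3)
V(x) = 4/(-1 + (5 + x)/x) (V(x) = 4/(-2 + ((x + 5)/x + x/x)) = 4/(-2 + ((5 + x)/x + 1)) = 4/(-2 + (1 + (5 + x)/x)) = 4/(-1 + (5 + x)/x))
z = 8/3 (z = (⅘)*(-5/3) + (2 - 1*(-2)) = -4/3 + (2 + 2) = -4/3 + 4 = 8/3 ≈ 2.6667)
z*(M(3, 6) - 2) = 8*((-4 + 3) - 2)/3 = 8*(-1 - 2)/3 = (8/3)*(-3) = -8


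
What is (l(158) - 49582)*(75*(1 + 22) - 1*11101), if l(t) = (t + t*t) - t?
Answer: 230818368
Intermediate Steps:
l(t) = t² (l(t) = (t + t²) - t = t²)
(l(158) - 49582)*(75*(1 + 22) - 1*11101) = (158² - 49582)*(75*(1 + 22) - 1*11101) = (24964 - 49582)*(75*23 - 11101) = -24618*(1725 - 11101) = -24618*(-9376) = 230818368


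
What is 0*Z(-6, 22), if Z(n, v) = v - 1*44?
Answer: 0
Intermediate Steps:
Z(n, v) = -44 + v (Z(n, v) = v - 44 = -44 + v)
0*Z(-6, 22) = 0*(-44 + 22) = 0*(-22) = 0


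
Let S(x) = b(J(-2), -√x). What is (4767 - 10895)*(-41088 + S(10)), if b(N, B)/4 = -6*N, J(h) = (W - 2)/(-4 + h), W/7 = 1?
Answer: 251664704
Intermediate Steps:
W = 7 (W = 7*1 = 7)
J(h) = 5/(-4 + h) (J(h) = (7 - 2)/(-4 + h) = 5/(-4 + h))
b(N, B) = -24*N (b(N, B) = 4*(-6*N) = -24*N)
S(x) = 20 (S(x) = -120/(-4 - 2) = -120/(-6) = -120*(-1)/6 = -24*(-⅚) = 20)
(4767 - 10895)*(-41088 + S(10)) = (4767 - 10895)*(-41088 + 20) = -6128*(-41068) = 251664704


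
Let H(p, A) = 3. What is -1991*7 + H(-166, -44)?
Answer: -13934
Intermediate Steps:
-1991*7 + H(-166, -44) = -1991*7 + 3 = -13937 + 3 = -13934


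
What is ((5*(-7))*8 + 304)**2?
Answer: 576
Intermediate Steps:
((5*(-7))*8 + 304)**2 = (-35*8 + 304)**2 = (-280 + 304)**2 = 24**2 = 576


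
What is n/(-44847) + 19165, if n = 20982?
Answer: 286490591/14949 ≈ 19165.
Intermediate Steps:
n/(-44847) + 19165 = 20982/(-44847) + 19165 = 20982*(-1/44847) + 19165 = -6994/14949 + 19165 = 286490591/14949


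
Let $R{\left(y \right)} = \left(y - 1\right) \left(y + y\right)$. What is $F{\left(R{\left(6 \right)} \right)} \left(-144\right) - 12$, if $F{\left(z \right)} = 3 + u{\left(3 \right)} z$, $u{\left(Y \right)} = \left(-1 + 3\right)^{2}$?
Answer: $-35004$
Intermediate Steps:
$u{\left(Y \right)} = 4$ ($u{\left(Y \right)} = 2^{2} = 4$)
$R{\left(y \right)} = 2 y \left(-1 + y\right)$ ($R{\left(y \right)} = \left(-1 + y\right) 2 y = 2 y \left(-1 + y\right)$)
$F{\left(z \right)} = 3 + 4 z$
$F{\left(R{\left(6 \right)} \right)} \left(-144\right) - 12 = \left(3 + 4 \cdot 2 \cdot 6 \left(-1 + 6\right)\right) \left(-144\right) - 12 = \left(3 + 4 \cdot 2 \cdot 6 \cdot 5\right) \left(-144\right) - 12 = \left(3 + 4 \cdot 60\right) \left(-144\right) - 12 = \left(3 + 240\right) \left(-144\right) - 12 = 243 \left(-144\right) - 12 = -34992 - 12 = -35004$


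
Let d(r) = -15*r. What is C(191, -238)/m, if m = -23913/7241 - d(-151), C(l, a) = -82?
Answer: 296881/8212389 ≈ 0.036150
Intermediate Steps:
m = -16424778/7241 (m = -23913/7241 - (-15)*(-151) = -23913*1/7241 - 1*2265 = -23913/7241 - 2265 = -16424778/7241 ≈ -2268.3)
C(191, -238)/m = -82/(-16424778/7241) = -82*(-7241/16424778) = 296881/8212389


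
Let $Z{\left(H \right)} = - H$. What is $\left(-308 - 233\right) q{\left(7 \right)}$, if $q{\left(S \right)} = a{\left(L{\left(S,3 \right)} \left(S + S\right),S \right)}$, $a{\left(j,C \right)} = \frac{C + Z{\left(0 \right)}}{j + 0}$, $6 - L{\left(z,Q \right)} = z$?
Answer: $\frac{541}{2} \approx 270.5$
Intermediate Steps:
$L{\left(z,Q \right)} = 6 - z$
$a{\left(j,C \right)} = \frac{C}{j}$ ($a{\left(j,C \right)} = \frac{C - 0}{j + 0} = \frac{C + 0}{j} = \frac{C}{j}$)
$q{\left(S \right)} = \frac{1}{2 \left(6 - S\right)}$ ($q{\left(S \right)} = \frac{S}{\left(6 - S\right) \left(S + S\right)} = \frac{S}{\left(6 - S\right) 2 S} = \frac{S}{2 S \left(6 - S\right)} = S \frac{1}{2 S \left(6 - S\right)} = \frac{1}{2 \left(6 - S\right)}$)
$\left(-308 - 233\right) q{\left(7 \right)} = \left(-308 - 233\right) \left(- \frac{1}{-12 + 2 \cdot 7}\right) = - 541 \left(- \frac{1}{-12 + 14}\right) = - 541 \left(- \frac{1}{2}\right) = - 541 \left(\left(-1\right) \frac{1}{2}\right) = \left(-541\right) \left(- \frac{1}{2}\right) = \frac{541}{2}$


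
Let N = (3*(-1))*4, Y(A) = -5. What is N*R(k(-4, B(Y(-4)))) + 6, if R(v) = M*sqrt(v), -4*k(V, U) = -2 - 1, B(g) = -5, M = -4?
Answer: 6 + 24*sqrt(3) ≈ 47.569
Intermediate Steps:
k(V, U) = 3/4 (k(V, U) = -(-2 - 1)/4 = -1/4*(-3) = 3/4)
N = -12 (N = -3*4 = -12)
R(v) = -4*sqrt(v)
N*R(k(-4, B(Y(-4)))) + 6 = -(-48)*sqrt(3/4) + 6 = -(-48)*sqrt(3)/2 + 6 = -(-24)*sqrt(3) + 6 = 24*sqrt(3) + 6 = 6 + 24*sqrt(3)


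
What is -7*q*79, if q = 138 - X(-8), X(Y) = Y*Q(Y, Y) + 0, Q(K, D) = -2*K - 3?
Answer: -133826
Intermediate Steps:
Q(K, D) = -3 - 2*K
X(Y) = Y*(-3 - 2*Y) (X(Y) = Y*(-3 - 2*Y) + 0 = Y*(-3 - 2*Y))
q = 242 (q = 138 - (-1)*(-8)*(3 + 2*(-8)) = 138 - (-1)*(-8)*(3 - 16) = 138 - (-1)*(-8)*(-13) = 138 - 1*(-104) = 138 + 104 = 242)
-7*q*79 = -7*242*79 = -1694*79 = -133826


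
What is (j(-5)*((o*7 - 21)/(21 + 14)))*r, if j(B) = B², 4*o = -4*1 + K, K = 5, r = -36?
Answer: 495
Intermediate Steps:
o = ¼ (o = (-4*1 + 5)/4 = (-4 + 5)/4 = (¼)*1 = ¼ ≈ 0.25000)
(j(-5)*((o*7 - 21)/(21 + 14)))*r = ((-5)²*(((¼)*7 - 21)/(21 + 14)))*(-36) = (25*((7/4 - 21)/35))*(-36) = (25*(-77/4*1/35))*(-36) = (25*(-11/20))*(-36) = -55/4*(-36) = 495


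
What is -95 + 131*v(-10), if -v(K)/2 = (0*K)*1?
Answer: -95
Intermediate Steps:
v(K) = 0 (v(K) = -2*0*K = -0 = -2*0 = 0)
-95 + 131*v(-10) = -95 + 131*0 = -95 + 0 = -95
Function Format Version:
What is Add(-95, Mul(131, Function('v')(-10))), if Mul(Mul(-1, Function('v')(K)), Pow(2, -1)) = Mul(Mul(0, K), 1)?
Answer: -95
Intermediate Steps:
Function('v')(K) = 0 (Function('v')(K) = Mul(-2, Mul(Mul(0, K), 1)) = Mul(-2, Mul(0, 1)) = Mul(-2, 0) = 0)
Add(-95, Mul(131, Function('v')(-10))) = Add(-95, Mul(131, 0)) = Add(-95, 0) = -95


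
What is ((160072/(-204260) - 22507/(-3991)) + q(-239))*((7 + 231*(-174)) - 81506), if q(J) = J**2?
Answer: -108983318613900852/15676955 ≈ -6.9518e+9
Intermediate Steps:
((160072/(-204260) - 22507/(-3991)) + q(-239))*((7 + 231*(-174)) - 81506) = ((160072/(-204260) - 22507/(-3991)) + (-239)**2)*((7 + 231*(-174)) - 81506) = ((160072*(-1/204260) - 22507*(-1/3991)) + 57121)*((7 - 40194) - 81506) = ((-40018/51065 + 22507/3991) + 57121)*(-40187 - 81506) = (989608117/203800415 + 57121)*(-121693) = (11642273113332/203800415)*(-121693) = -108983318613900852/15676955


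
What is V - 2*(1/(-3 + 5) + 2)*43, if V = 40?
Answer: -175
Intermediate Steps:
V - 2*(1/(-3 + 5) + 2)*43 = 40 - 2*(1/(-3 + 5) + 2)*43 = 40 - 2*(1/2 + 2)*43 = 40 - 2*(½ + 2)*43 = 40 - 2*5/2*43 = 40 - 5*43 = 40 - 215 = -175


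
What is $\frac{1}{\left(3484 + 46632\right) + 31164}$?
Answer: $\frac{1}{81280} \approx 1.2303 \cdot 10^{-5}$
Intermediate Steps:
$\frac{1}{\left(3484 + 46632\right) + 31164} = \frac{1}{50116 + 31164} = \frac{1}{81280}$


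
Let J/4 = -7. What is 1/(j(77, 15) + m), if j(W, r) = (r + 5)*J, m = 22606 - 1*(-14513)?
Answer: 1/36559 ≈ 2.7353e-5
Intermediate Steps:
J = -28 (J = 4*(-7) = -28)
m = 37119 (m = 22606 + 14513 = 37119)
j(W, r) = -140 - 28*r (j(W, r) = (r + 5)*(-28) = (5 + r)*(-28) = -140 - 28*r)
1/(j(77, 15) + m) = 1/((-140 - 28*15) + 37119) = 1/((-140 - 420) + 37119) = 1/(-560 + 37119) = 1/36559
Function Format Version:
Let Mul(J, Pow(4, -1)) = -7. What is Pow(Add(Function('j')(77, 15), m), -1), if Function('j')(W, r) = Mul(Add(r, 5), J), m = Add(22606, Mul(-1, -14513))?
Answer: Rational(1, 36559) ≈ 2.7353e-5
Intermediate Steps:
J = -28 (J = Mul(4, -7) = -28)
m = 37119 (m = Add(22606, 14513) = 37119)
Function('j')(W, r) = Add(-140, Mul(-28, r)) (Function('j')(W, r) = Mul(Add(r, 5), -28) = Mul(Add(5, r), -28) = Add(-140, Mul(-28, r)))
Pow(Add(Function('j')(77, 15), m), -1) = Pow(Add(Add(-140, Mul(-28, 15)), 37119), -1) = Pow(Add(Add(-140, -420), 37119), -1) = Pow(Add(-560, 37119), -1) = Pow(36559, -1) = Rational(1, 36559)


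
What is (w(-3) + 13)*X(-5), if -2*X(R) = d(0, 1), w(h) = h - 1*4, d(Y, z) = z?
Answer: -3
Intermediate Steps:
w(h) = -4 + h (w(h) = h - 4 = -4 + h)
X(R) = -½ (X(R) = -½*1 = -½)
(w(-3) + 13)*X(-5) = ((-4 - 3) + 13)*(-½) = (-7 + 13)*(-½) = 6*(-½) = -3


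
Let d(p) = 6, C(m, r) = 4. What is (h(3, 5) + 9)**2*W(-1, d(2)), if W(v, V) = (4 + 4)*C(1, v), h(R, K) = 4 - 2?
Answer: 3872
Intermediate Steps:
h(R, K) = 2
W(v, V) = 32 (W(v, V) = (4 + 4)*4 = 8*4 = 32)
(h(3, 5) + 9)**2*W(-1, d(2)) = (2 + 9)**2*32 = 11**2*32 = 121*32 = 3872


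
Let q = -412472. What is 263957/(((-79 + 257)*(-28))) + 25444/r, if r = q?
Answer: -13625210575/256970056 ≈ -53.023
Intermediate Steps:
r = -412472
263957/(((-79 + 257)*(-28))) + 25444/r = 263957/(((-79 + 257)*(-28))) + 25444/(-412472) = 263957/((178*(-28))) + 25444*(-1/412472) = 263957/(-4984) - 6361/103118 = 263957*(-1/4984) - 6361/103118 = -263957/4984 - 6361/103118 = -13625210575/256970056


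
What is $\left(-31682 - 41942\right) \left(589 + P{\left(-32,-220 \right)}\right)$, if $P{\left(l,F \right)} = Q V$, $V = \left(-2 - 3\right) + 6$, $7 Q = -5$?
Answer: $- \frac{303183632}{7} \approx -4.3312 \cdot 10^{7}$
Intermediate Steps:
$Q = - \frac{5}{7}$ ($Q = \frac{1}{7} \left(-5\right) = - \frac{5}{7} \approx -0.71429$)
$V = 1$ ($V = -5 + 6 = 1$)
$P{\left(l,F \right)} = - \frac{5}{7}$ ($P{\left(l,F \right)} = \left(- \frac{5}{7}\right) 1 = - \frac{5}{7}$)
$\left(-31682 - 41942\right) \left(589 + P{\left(-32,-220 \right)}\right) = \left(-31682 - 41942\right) \left(589 - \frac{5}{7}\right) = \left(-73624\right) \frac{4118}{7} = - \frac{303183632}{7}$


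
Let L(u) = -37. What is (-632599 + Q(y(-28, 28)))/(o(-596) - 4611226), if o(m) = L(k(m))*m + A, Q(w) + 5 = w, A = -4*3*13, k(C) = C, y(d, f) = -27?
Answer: 632631/4589330 ≈ 0.13785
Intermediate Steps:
A = -156 (A = -12*13 = -156)
Q(w) = -5 + w
o(m) = -156 - 37*m (o(m) = -37*m - 156 = -156 - 37*m)
(-632599 + Q(y(-28, 28)))/(o(-596) - 4611226) = (-632599 + (-5 - 27))/((-156 - 37*(-596)) - 4611226) = (-632599 - 32)/((-156 + 22052) - 4611226) = -632631/(21896 - 4611226) = -632631/(-4589330) = -632631*(-1/4589330) = 632631/4589330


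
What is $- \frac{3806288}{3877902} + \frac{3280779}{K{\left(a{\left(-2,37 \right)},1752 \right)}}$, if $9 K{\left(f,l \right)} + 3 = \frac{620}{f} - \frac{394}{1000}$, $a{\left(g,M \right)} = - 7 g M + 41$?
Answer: $- \frac{16001775203167880212}{1238258704473} \approx -1.2923 \cdot 10^{7}$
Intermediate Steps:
$a{\left(g,M \right)} = 41 - 7 M g$ ($a{\left(g,M \right)} = - 7 M g + 41 = 41 - 7 M g$)
$K{\left(f,l \right)} = - \frac{1697}{4500} + \frac{620}{9 f}$ ($K{\left(f,l \right)} = - \frac{1}{3} + \frac{\frac{620}{f} - \frac{394}{1000}}{9} = - \frac{1}{3} + \frac{\frac{620}{f} - \frac{197}{500}}{9} = - \frac{1}{3} + \frac{- \frac{197}{500} + \frac{620}{f}}{9} = - \frac{1}{3} - \left(\frac{197}{4500} - \frac{620}{9 f}\right) = - \frac{1697}{4500} + \frac{620}{9 f}$)
$- \frac{3806288}{3877902} + \frac{3280779}{K{\left(a{\left(-2,37 \right)},1752 \right)}} = - \frac{3806288}{3877902} + \frac{3280779}{\frac{1}{4500} \frac{1}{41 - 259 \left(-2\right)} \left(310000 - 1697 \left(41 - 259 \left(-2\right)\right)\right)} = \left(-3806288\right) \frac{1}{3877902} + \frac{3280779}{\frac{1}{4500} \frac{1}{41 + 518} \left(310000 - 1697 \left(41 + 518\right)\right)} = - \frac{1903144}{1938951} + \frac{3280779}{\frac{1}{4500} \cdot \frac{1}{559} \left(310000 - 948623\right)} = - \frac{1903144}{1938951} + \frac{3280779}{\frac{1}{4500} \cdot \frac{1}{559} \left(-638623\right)} = - \frac{1903144}{1938951} + \frac{3280779}{- \frac{638623}{2515500}} = - \frac{1903144}{1938951} + 3280779 \left(- \frac{2515500}{638623}\right) = - \frac{1903144}{1938951} - \frac{8252799574500}{638623} = - \frac{16001775203167880212}{1238258704473}$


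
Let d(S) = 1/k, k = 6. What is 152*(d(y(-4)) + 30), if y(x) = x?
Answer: 13756/3 ≈ 4585.3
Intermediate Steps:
d(S) = 1/6
152*(d(y(-4)) + 30) = 152*(1/6 + 30) = 152*(181/6) = 13756/3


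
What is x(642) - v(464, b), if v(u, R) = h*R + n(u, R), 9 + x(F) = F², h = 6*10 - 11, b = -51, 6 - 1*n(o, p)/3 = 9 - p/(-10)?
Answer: 4146477/10 ≈ 4.1465e+5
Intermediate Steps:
n(o, p) = -9 - 3*p/10 (n(o, p) = 18 - 3*(9 - p/(-10)) = 18 - 3*(9 - p*(-1)/10) = 18 - 3*(9 - (-1)*p/10) = 18 - 3*(9 + p/10) = 18 + (-27 - 3*p/10) = -9 - 3*p/10)
h = 49 (h = 60 - 11 = 49)
x(F) = -9 + F²
v(u, R) = -9 + 487*R/10 (v(u, R) = 49*R + (-9 - 3*R/10) = -9 + 487*R/10)
x(642) - v(464, b) = (-9 + 642²) - (-9 + (487/10)*(-51)) = (-9 + 412164) - (-9 - 24837/10) = 412155 - 1*(-24927/10) = 412155 + 24927/10 = 4146477/10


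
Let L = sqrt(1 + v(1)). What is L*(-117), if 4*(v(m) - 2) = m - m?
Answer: -117*sqrt(3) ≈ -202.65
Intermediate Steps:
v(m) = 2 (v(m) = 2 + (m - m)/4 = 2 + (1/4)*0 = 2 + 0 = 2)
L = sqrt(3) (L = sqrt(1 + 2) = sqrt(3) ≈ 1.7320)
L*(-117) = sqrt(3)*(-117) = -117*sqrt(3)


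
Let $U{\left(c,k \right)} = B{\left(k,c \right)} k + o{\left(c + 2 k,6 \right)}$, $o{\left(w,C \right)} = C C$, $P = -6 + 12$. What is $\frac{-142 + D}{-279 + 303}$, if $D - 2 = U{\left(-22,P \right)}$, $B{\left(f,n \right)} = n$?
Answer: $- \frac{59}{6} \approx -9.8333$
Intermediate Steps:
$P = 6$
$o{\left(w,C \right)} = C^{2}$
$U{\left(c,k \right)} = 36 + c k$ ($U{\left(c,k \right)} = c k + 6^{2} = c k + 36 = 36 + c k$)
$D = -94$ ($D = 2 + \left(36 - 132\right) = 2 - 96 = -94$)
$\frac{-142 + D}{-279 + 303} = \frac{-142 - 94}{-279 + 303} = - \frac{236}{24} = \left(-236\right) \frac{1}{24} = - \frac{59}{6}$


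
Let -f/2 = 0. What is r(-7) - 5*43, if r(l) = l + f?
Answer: -222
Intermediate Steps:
f = 0 (f = -2*0 = 0)
r(l) = l (r(l) = l + 0 = l)
r(-7) - 5*43 = -7 - 5*43 = -7 - 215 = -222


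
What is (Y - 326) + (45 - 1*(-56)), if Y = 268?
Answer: 43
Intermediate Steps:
(Y - 326) + (45 - 1*(-56)) = (268 - 326) + (45 - 1*(-56)) = -58 + (45 + 56) = -58 + 101 = 43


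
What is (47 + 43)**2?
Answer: 8100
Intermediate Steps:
(47 + 43)**2 = 90**2 = 8100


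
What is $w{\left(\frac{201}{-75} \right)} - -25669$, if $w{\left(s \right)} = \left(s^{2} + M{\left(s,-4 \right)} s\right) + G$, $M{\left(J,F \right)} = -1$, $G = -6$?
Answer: $\frac{16045539}{625} \approx 25673.0$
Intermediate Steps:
$w{\left(s \right)} = -6 + s^{2} - s$ ($w{\left(s \right)} = \left(s^{2} - s\right) - 6 = -6 + s^{2} - s$)
$w{\left(\frac{201}{-75} \right)} - -25669 = \left(-6 + \left(\frac{201}{-75}\right)^{2} - \frac{201}{-75}\right) - -25669 = \left(-6 + \left(201 \left(- \frac{1}{75}\right)\right)^{2} - 201 \left(- \frac{1}{75}\right)\right) + 25669 = \left(-6 + \left(- \frac{67}{25}\right)^{2} - - \frac{67}{25}\right) + 25669 = \left(-6 + \frac{4489}{625} + \frac{67}{25}\right) + 25669 = \frac{2414}{625} + 25669 = \frac{16045539}{625}$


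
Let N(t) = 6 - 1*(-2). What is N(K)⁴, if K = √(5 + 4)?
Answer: 4096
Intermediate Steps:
K = 3 (K = √9 = 3)
N(t) = 8 (N(t) = 6 + 2 = 8)
N(K)⁴ = 8⁴ = 4096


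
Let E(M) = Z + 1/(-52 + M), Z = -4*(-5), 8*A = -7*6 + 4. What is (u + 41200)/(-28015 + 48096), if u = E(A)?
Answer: 9356936/4558387 ≈ 2.0527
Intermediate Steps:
A = -19/4 (A = (-7*6 + 4)/8 = (-42 + 4)/8 = (1/8)*(-38) = -19/4 ≈ -4.7500)
Z = 20
E(M) = 20 + 1/(-52 + M)
u = 4536/227 (u = (-1039 + 20*(-19/4))/(-52 - 19/4) = (-1039 - 95)/(-227/4) = -4/227*(-1134) = 4536/227 ≈ 19.982)
(u + 41200)/(-28015 + 48096) = (4536/227 + 41200)/(-28015 + 48096) = (9356936/227)/20081 = (9356936/227)*(1/20081) = 9356936/4558387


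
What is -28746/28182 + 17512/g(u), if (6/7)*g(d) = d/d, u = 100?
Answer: 70498521/4697 ≈ 15009.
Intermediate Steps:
g(d) = 7/6 (g(d) = 7*(d/d)/6 = (7/6)*1 = 7/6)
-28746/28182 + 17512/g(u) = -28746/28182 + 17512/(7/6) = -28746*1/28182 + 17512*(6/7) = -4791/4697 + 105072/7 = 70498521/4697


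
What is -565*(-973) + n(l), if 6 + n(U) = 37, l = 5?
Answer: 549776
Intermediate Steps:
n(U) = 31 (n(U) = -6 + 37 = 31)
-565*(-973) + n(l) = -565*(-973) + 31 = 549745 + 31 = 549776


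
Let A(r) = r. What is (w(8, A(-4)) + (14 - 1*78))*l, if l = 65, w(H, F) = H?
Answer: -3640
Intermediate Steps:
(w(8, A(-4)) + (14 - 1*78))*l = (8 + (14 - 1*78))*65 = (8 + (14 - 78))*65 = (8 - 64)*65 = -56*65 = -3640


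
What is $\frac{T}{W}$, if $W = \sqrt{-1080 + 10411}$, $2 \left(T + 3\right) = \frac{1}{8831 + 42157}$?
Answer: $- \frac{305927 \sqrt{9331}}{951538056} \approx -0.031057$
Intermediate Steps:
$T = - \frac{305927}{101976}$ ($T = -3 + \frac{1}{2 \left(8831 + 42157\right)} = -3 + \frac{1}{2 \cdot 50988} = -3 + \frac{1}{2} \cdot \frac{1}{50988} = -3 + \frac{1}{101976} = - \frac{305927}{101976} \approx -3.0$)
$W = \sqrt{9331} \approx 96.597$
$\frac{T}{W} = - \frac{305927}{101976 \sqrt{9331}} = - \frac{305927 \frac{\sqrt{9331}}{9331}}{101976} = - \frac{305927 \sqrt{9331}}{951538056}$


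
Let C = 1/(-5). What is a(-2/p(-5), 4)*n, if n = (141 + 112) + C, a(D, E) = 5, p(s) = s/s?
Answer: 1264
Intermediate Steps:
p(s) = 1
C = -⅕ ≈ -0.20000
n = 1264/5 (n = (141 + 112) - ⅕ = 253 - ⅕ = 1264/5 ≈ 252.80)
a(-2/p(-5), 4)*n = 5*(1264/5) = 1264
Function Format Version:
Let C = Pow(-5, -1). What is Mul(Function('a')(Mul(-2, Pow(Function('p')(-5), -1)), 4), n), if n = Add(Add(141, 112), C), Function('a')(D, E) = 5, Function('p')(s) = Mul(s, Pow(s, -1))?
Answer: 1264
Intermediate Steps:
Function('p')(s) = 1
C = Rational(-1, 5) ≈ -0.20000
n = Rational(1264, 5) (n = Add(Add(141, 112), Rational(-1, 5)) = Add(253, Rational(-1, 5)) = Rational(1264, 5) ≈ 252.80)
Mul(Function('a')(Mul(-2, Pow(Function('p')(-5), -1)), 4), n) = Mul(5, Rational(1264, 5)) = 1264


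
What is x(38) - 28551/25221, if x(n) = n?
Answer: 309949/8407 ≈ 36.868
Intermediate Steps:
x(38) - 28551/25221 = 38 - 28551/25221 = 38 - 28551*1/25221 = 38 - 9517/8407 = 309949/8407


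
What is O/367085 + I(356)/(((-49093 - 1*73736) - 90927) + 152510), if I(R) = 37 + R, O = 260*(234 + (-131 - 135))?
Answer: -130766225/4496497582 ≈ -0.029082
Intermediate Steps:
O = -8320 (O = 260*(234 - 266) = 260*(-32) = -8320)
O/367085 + I(356)/(((-49093 - 1*73736) - 90927) + 152510) = -8320/367085 + (37 + 356)/(((-49093 - 1*73736) - 90927) + 152510) = -8320*1/367085 + 393/(((-49093 - 73736) - 90927) + 152510) = -1664/73417 + 393/((-122829 - 90927) + 152510) = -1664/73417 + 393/(-213756 + 152510) = -1664/73417 + 393/(-61246) = -1664/73417 + 393*(-1/61246) = -1664/73417 - 393/61246 = -130766225/4496497582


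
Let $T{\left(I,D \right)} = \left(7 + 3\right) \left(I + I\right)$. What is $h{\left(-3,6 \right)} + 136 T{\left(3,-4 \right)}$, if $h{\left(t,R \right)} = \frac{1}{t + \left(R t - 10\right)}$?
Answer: $\frac{252959}{31} \approx 8160.0$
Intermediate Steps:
$T{\left(I,D \right)} = 20 I$ ($T{\left(I,D \right)} = 10 \cdot 2 I = 20 I$)
$h{\left(t,R \right)} = \frac{1}{-10 + t + R t}$ ($h{\left(t,R \right)} = \frac{1}{t + \left(-10 + R t\right)} = \frac{1}{-10 + t + R t}$)
$h{\left(-3,6 \right)} + 136 T{\left(3,-4 \right)} = \frac{1}{-10 - 3 + 6 \left(-3\right)} + 136 \cdot 20 \cdot 3 = \frac{1}{-10 - 3 - 18} + 136 \cdot 60 = \frac{1}{-31} + 8160 = - \frac{1}{31} + 8160 = \frac{252959}{31}$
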